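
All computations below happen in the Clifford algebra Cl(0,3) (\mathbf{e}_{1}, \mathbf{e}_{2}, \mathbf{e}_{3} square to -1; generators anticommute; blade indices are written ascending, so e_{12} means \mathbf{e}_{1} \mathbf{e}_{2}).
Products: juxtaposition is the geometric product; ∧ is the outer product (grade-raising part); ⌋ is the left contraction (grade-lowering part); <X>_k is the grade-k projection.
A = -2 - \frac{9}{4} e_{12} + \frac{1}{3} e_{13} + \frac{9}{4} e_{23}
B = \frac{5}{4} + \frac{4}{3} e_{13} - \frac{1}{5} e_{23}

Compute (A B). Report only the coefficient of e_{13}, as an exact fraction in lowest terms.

step 1: -\frac{449}{180} - \frac{1411}{240} e_{12} - \frac{27}{10} e_{13} + \frac{17}{80} e_{23}
Answer: -\frac{27}{10}


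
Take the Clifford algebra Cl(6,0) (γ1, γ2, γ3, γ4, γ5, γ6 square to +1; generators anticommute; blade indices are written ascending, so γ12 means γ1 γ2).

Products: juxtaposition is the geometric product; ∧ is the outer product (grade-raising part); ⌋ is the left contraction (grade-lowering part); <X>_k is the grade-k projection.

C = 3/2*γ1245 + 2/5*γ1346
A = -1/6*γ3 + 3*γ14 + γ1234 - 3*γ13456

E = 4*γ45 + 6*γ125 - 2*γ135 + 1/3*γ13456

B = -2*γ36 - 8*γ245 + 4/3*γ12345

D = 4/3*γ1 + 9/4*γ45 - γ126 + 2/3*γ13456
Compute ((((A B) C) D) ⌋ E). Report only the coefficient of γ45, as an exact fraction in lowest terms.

step 1: 4/3*γ5 + 1/3*γ6 - 4*γ26 + 24*γ125 - 8*γ135 - 6*γ145 - 4*γ235 - 24*γ1236 - 2/9*γ1245 + 2*γ1246 + 6*γ1346 - 4/3*γ2345
step 2: 31/15 + 9*γ2 + 36*γ4 - 2*γ13 + 4/5*γ23 + 48/5*γ24 - 3*γ56 - 2*γ124 - 92/15*γ134 + 12*γ234 + 12/5*γ356 - 16/5*γ456 - 8/5*γ1234 + 8/15*γ1256 + 6*γ1456 + 401/45*γ2356 + 36*γ3456 + 21/10*γ12456 - 8/15*γ13456 + 48/5*γ23456
step 3: -16/45 + 1204/45*γ1 - 4/3*γ3 + 1223/15*γ5 + 36/5*γ6 - 92/5*γ12 + 32/15*γ13 - 232/5*γ14 - 9/2*γ16 + 7/5*γ23 - 8/3*γ24 + 108/5*γ25 - 368/45*γ34 - 81*γ36 + 27/4*γ45 + 19/4*γ46 + 184/45*γ56 + 16/15*γ123 + 926/135*γ124 - 3/2*γ125 - 163/24*γ126 + 2*γ134 - 44/9*γ135 + 2*γ136 + 48/5*γ146 - 4*γ156 + 112/45*γ234 + 27*γ235 - 98/5*γ236 + 57/4*γ245 - 16/9*γ256 - 7*γ346 - 20/3*γ456 - 16*γ1234 - 6*γ1235 + 16/5*γ1245 - 186/5*γ1246 + 8*γ1256 + 51/10*γ1345 + 12*γ1346 + 104/5*γ1356 + 64/15*γ1456 + 7/3*γ2345 - 167/12*γ2346 + 4/3*γ2356 + 14/5*γ2456 - 32/45*γ3456 - 36*γ12345 + 148/27*γ12356 + 8/15*γ12456 + 2222/45*γ13456 - 94/5*γ123456
step 4: -1528/135 - 17528/135*γ1 - 64/45*γ3 - 1596/5*γ4 + 332/3*γ5 + 17/10*γ6 + 2446/5*γ12 - 7238/45*γ13 - 1/3*γ15 + 2408/15*γ25 + 4/3*γ34 - 2264/45*γ35 - 94/45*γ45 - 44/27*γ46 - 2/3*γ56 - 32/15*γ125 - 184/135*γ134 + 413/180*γ135 - 9/4*γ136 + 27*γ145 + 368/135*γ156 - 3/2*γ345 - 232/15*γ356 - 32/45*γ456 + 12/5*γ1345 - 1223/45*γ1346 + 4/9*γ1456 + 1204/135*γ3456 - 16/135*γ13456
Answer: -94/45


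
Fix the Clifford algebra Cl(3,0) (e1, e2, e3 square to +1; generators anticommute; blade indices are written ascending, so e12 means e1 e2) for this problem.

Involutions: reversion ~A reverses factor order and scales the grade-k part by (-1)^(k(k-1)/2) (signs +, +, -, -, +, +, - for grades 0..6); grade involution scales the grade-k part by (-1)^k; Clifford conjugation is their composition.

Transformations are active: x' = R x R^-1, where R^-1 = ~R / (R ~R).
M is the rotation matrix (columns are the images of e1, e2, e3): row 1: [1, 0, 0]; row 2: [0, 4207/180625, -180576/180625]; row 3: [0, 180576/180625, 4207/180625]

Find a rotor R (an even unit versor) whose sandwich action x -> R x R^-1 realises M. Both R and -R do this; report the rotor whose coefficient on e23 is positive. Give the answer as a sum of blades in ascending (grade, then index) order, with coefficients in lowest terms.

Method: write R = a + b12*e12 + b13*e13 + b23*e23 with a^2 + b12^2 + b13^2 + b23^2 = 1 (so R^-1 = ~R). Expanding the columns R e_j ~R gives tr M = 4a^2 - 1 and, from the antisymmetric part, M21 - M12 = -4a*b12, M13 - M31 = 4a*b13, M32 - M23 = -4a*b23.
Here tr M = 189039/180625, so a^2 = (1 + tr M)/4 = 92416/180625 and a = ±304/425. Taking a = 304/425: M21 - M12 = 0, M13 - M31 = 0, M32 - M23 = 361152/180625, giving b12 = 0, b13 = 0, b23 = -297/425, i.e. R = 304/425 - 297/425*e23.
Its e23 coefficient is negative, so report the other preimage -R.
Answer: -304/425 + 297/425*e23. Key observation: the double cover Spin(3) -> SO(3) sends R and -R to the same matrix (trace 189039/180625 here), so the stated sign of the e23 coefficient is what selects one sheet.


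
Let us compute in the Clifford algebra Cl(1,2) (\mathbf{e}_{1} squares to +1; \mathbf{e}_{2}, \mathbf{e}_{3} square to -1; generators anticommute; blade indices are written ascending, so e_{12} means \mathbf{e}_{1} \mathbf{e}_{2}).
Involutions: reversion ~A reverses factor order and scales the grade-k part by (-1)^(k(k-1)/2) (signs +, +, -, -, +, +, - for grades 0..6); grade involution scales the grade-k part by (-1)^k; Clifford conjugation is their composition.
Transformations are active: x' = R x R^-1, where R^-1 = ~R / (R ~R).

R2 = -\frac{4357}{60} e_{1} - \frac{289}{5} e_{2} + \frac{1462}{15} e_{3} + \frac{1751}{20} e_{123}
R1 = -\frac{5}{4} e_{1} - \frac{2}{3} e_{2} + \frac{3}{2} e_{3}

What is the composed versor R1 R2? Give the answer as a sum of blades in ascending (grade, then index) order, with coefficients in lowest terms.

Distribute over the terms of R1 (each basis-blade product reordered to ascending indices, repeated generators contracted through their squares):
(-\frac{5}{4} e_{1}) R2 = \frac{4357}{48} + \frac{289}{4} e_{12} - \frac{731}{6} e_{13} - \frac{1751}{16} e_{23}
(-\frac{2}{3} e_{2}) R2 = -\frac{578}{15} - \frac{4357}{90} e_{12} - \frac{1751}{30} e_{13} - \frac{2924}{45} e_{23}
(\frac{3}{2} e_{3}) R2 = -\frac{731}{5} - \frac{5253}{40} e_{12} + \frac{4357}{40} e_{13} + \frac{867}{10} e_{23}
Summing the partial products and collecting blades:
Answer: -\frac{7517}{80} - \frac{7739}{72} e_{12} - \frac{2851}{40} e_{13} - \frac{12631}{144} e_{23}


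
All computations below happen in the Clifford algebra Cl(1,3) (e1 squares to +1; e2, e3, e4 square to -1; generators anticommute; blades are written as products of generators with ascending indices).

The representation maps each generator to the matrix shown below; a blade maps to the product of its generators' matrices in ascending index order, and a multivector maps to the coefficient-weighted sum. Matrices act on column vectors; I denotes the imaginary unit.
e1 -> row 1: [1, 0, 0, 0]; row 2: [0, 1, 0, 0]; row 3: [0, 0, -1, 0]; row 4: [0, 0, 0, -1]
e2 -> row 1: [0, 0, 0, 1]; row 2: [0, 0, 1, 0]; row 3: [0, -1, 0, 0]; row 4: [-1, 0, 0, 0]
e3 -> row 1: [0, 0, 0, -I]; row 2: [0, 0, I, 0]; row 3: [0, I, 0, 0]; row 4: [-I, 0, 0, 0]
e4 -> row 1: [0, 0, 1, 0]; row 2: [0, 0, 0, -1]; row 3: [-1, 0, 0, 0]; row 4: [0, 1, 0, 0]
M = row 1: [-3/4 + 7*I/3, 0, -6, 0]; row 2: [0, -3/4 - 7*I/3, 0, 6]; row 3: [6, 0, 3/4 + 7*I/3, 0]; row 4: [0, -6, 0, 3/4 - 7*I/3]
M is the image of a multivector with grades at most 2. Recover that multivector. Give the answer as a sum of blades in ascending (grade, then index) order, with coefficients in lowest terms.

Method: the blade images are trace-orthogonal — tr(rho(e_A) rho(e_B)^-1) = 4 if A = B and 0 otherwise — and rho(e_A)^-1 = (e_A)^2 * rho(e_A) with (e_A)^2 = +1 or -1, so the coefficient of e_A in the preimage is (e_A)^2 * tr(M rho(e_A))/4.
Nonzero projections over blades of grade <= 2: e1: (e1)^2 = +1, tr(M rho(e1)) = -3, coefficient -3/4; e4: (e4)^2 = -1, tr(M rho(e4)) = 24, coefficient -6; e2 e3: (e2 e3)^2 = -1, tr(M rho(e2 e3)) = 28/3, coefficient -7/3. Every other blade of grade <= 2 projects to 0.
Answer: -3/4*e1 - 6*e4 - 7/3*e2 e3


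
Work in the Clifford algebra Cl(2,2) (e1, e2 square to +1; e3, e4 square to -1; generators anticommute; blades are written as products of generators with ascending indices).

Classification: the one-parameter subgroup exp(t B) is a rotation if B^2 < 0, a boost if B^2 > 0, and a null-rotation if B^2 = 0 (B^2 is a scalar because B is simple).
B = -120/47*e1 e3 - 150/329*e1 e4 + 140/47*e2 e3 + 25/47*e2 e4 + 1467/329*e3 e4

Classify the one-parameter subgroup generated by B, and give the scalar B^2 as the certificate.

B^2 term by term: the squares give (-120/47)^2*(e1 e3)^2 + (-150/329)^2*(e1 e4)^2 + (140/47)^2*(e2 e3)^2 + (25/47)^2*(e2 e4)^2 + (1467/329)^2*(e3 e4)^2 = 14400/2209*(+1) + 22500/108241*(+1) + 19600/2209*(+1) + 625/2209*(+1) + 2152089/108241*(-1) = -4 (each basis 2-blade squares to minus the product of its generators' squares); cross terms between blades sharing an index anticommute and cancel; the commuting (index-disjoint) pairs give grade-4 terms 2*c*c'*(blade product), which cancel blade by blade — e1 e2 e3 e4: 6000/2209 - 6000/2209 = 0 — confirming B is simple. So B^2 = -4.
Answer: rotation, certificate B^2 = -4. Why this suffices: the scalar -4 survives any versor conjugation, so its sign alone determines the class however B is presented.


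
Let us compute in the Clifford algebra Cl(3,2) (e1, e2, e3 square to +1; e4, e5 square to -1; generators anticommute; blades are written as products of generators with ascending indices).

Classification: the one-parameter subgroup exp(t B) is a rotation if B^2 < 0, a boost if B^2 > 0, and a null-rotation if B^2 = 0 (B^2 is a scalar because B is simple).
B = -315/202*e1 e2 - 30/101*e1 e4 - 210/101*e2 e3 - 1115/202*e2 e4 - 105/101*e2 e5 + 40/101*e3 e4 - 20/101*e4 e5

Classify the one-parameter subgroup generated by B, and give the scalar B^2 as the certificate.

B^2 term by term: the squares give (-315/202)^2*(e1 e2)^2 + (-30/101)^2*(e1 e4)^2 + (-210/101)^2*(e2 e3)^2 + (-1115/202)^2*(e2 e4)^2 + (-105/101)^2*(e2 e5)^2 + (40/101)^2*(e3 e4)^2 + (-20/101)^2*(e4 e5)^2 = 99225/40804*(-1) + 900/10201*(+1) + 44100/10201*(-1) + 1243225/40804*(+1) + 11025/10201*(+1) + 1600/10201*(+1) + 400/10201*(-1) = 25 (each basis 2-blade squares to minus the product of its generators' squares); cross terms between blades sharing an index anticommute and cancel; the commuting (index-disjoint) pairs give grade-4 terms 2*c*c'*(blade product), which cancel blade by blade — e1 e2 e3 e4: -12600/10201 + 12600/10201 = 0; e1 e2 e4 e5: 6300/10201 - 6300/10201 = 0; e2 e3 e4 e5: 8400/10201 - 8400/10201 = 0 — confirming B is simple. So B^2 = 25.
Answer: boost, certificate B^2 = 25. Why this suffices: the scalar 25 survives any versor conjugation, so its sign alone determines the class however B is presented.


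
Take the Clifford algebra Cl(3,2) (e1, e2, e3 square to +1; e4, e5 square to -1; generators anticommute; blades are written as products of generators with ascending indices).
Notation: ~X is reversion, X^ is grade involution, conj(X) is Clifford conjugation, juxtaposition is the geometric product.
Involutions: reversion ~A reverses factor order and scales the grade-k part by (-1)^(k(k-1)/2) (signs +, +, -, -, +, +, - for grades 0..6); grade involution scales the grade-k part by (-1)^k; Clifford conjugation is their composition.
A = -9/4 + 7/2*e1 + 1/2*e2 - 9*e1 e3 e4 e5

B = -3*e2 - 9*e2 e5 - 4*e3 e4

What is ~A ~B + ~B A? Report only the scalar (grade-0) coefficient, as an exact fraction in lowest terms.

first term: -3/2 + 27/4*e2 + 9/2*e5 - 21/2*e1 e2 - 36*e1 e5 - 81/4*e2 e5 - 9*e3 e4 + 63/2*e1 e2 e5 + 14*e1 e3 e4 + 2*e2 e3 e4 - 81*e1 e2 e3 e4 - 27*e1 e2 e3 e4 e5
second term: -3/2 + 27/4*e2 - 9/2*e5 + 21/2*e1 e2 - 36*e1 e5 - 81/4*e2 e5 - 9*e3 e4 + 63/2*e1 e2 e5 + 14*e1 e3 e4 + 2*e2 e3 e4 + 81*e1 e2 e3 e4 - 27*e1 e2 e3 e4 e5
Answer: -3


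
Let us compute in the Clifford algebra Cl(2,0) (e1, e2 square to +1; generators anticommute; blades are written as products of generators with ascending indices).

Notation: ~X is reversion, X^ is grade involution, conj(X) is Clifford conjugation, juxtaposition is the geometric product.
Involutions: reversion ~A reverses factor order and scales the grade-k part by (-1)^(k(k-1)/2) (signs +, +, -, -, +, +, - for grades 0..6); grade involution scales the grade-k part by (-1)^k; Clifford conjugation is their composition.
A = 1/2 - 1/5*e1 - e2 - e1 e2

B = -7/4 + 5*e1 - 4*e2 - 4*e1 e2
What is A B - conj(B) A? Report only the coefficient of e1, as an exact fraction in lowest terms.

first term: -15/8 + 57/20*e1 + 111/20*e2 + 111/20*e1 e2
second term: 1/8 - 43/20*e1 + 191/20*e2 + 191/20*e1 e2
Answer: 5


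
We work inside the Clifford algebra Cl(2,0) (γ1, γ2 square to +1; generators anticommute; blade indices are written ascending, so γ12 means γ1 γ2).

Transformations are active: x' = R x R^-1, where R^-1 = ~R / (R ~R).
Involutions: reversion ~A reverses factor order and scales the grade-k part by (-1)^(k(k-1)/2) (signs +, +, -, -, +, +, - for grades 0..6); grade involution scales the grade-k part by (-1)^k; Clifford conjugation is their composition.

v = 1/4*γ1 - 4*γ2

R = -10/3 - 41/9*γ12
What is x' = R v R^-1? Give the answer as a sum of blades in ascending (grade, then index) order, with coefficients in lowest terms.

~R = -10/3 + 41/9*γ12, and R ~R = 2581/81, so R^-1 = ~R / (2581/81).
R v = 313/18*γ1 + 521/36*γ2
Answer: -40141/10324*γ1 + 2509/2581*γ2


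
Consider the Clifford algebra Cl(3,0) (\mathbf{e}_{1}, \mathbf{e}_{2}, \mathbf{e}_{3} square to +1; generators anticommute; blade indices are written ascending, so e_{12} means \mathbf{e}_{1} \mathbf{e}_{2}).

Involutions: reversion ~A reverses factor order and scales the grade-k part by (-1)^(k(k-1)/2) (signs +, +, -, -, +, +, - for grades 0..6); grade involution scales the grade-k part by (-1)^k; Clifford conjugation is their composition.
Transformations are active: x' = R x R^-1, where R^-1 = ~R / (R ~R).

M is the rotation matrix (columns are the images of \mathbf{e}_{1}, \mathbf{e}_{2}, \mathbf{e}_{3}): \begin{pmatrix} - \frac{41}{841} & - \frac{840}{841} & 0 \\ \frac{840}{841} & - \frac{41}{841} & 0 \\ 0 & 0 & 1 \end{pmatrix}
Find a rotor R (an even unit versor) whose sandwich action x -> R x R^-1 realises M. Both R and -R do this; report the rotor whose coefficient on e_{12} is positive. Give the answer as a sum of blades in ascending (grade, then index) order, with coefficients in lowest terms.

Method: write R = a + b12*e_{12} + b13*e_{13} + b23*e_{23} with a^2 + b12^2 + b13^2 + b23^2 = 1 (so R^-1 = ~R). Expanding the columns R e_j ~R gives tr M = 4a^2 - 1 and, from the antisymmetric part, M21 - M12 = -4a*b12, M13 - M31 = 4a*b13, M32 - M23 = -4a*b23.
Here tr M = \frac{759}{841}, so a^2 = (1 + tr M)/4 = \frac{400}{841} and a = ±\frac{20}{29}. Taking a = \frac{20}{29}: M21 - M12 = \frac{1680}{841}, M13 - M31 = 0, M32 - M23 = 0, giving b12 = -\frac{21}{29}, b13 = 0, b23 = 0, i.e. R = \frac{20}{29} - \frac{21}{29} e_{12}.
Its e_{12} coefficient is negative, so report the other preimage -R.
Answer: -\frac{20}{29} + \frac{21}{29} e_{12}. Why the constraint matters: R and -R act identically through the sandwich — M has trace \frac{759}{841} either way — so only the sign condition on e_{12} picks one of the two preimages.


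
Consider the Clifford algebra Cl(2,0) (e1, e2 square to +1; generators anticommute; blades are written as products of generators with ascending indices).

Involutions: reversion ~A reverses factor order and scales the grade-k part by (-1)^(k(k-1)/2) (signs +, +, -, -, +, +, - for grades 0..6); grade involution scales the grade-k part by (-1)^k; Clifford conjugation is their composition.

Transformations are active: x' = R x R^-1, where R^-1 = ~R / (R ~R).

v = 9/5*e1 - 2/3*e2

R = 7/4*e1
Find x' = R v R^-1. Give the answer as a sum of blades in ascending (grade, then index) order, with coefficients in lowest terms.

~R = 7/4*e1, and R ~R = 49/16, so R^-1 = ~R / (49/16).
R v = 63/20 - 7/6*e1 e2
Answer: 9/5*e1 + 2/3*e2


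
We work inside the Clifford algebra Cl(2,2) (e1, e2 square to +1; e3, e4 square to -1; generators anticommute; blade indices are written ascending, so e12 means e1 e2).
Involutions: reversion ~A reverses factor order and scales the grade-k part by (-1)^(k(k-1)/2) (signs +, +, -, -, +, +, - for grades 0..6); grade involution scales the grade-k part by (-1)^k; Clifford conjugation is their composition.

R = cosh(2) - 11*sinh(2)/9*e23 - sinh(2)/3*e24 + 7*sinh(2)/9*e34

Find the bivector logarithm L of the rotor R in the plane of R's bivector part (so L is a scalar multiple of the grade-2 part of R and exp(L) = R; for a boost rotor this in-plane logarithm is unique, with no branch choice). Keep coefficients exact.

The scalar part of R is cosh(2), which determines |rapidity| via cosh; the sign lives in the bivector part, and pairing them (bivector part over sinh of the rapidity = the plane) gives the unique in-plane L = rapidity * plane.
Concretely: cosh(rapidity) = cosh(2) gives rapidity = ±2, and since rapidity/sinh(rapidity) is even the sign is immaterial: L = (rapidity/sinh(rapidity)) * <R>_2 = (2/sinh(2)) * <R>_2.
Answer: -22/9*e23 - 2/3*e24 + 14/9*e34


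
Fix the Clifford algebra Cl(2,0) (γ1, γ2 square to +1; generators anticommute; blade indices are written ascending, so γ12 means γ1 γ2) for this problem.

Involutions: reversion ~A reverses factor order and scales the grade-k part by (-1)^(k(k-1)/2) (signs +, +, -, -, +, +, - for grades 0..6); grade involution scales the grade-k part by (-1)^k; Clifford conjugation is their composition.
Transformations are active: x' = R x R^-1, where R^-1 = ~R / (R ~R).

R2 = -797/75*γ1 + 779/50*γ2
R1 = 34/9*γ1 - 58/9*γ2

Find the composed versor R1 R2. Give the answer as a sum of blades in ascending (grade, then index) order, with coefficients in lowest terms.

Distribute over the terms of R1 (each basis-blade product reordered to ascending indices, repeated generators contracted through their squares):
(34/9*γ1) R2 = -27098/675 + 13243/225*γ12
(-58/9*γ2) R2 = -22591/225 - 46226/675*γ12
Summing the partial products and collecting blades:
Answer: -94871/675 - 6497/675*γ12


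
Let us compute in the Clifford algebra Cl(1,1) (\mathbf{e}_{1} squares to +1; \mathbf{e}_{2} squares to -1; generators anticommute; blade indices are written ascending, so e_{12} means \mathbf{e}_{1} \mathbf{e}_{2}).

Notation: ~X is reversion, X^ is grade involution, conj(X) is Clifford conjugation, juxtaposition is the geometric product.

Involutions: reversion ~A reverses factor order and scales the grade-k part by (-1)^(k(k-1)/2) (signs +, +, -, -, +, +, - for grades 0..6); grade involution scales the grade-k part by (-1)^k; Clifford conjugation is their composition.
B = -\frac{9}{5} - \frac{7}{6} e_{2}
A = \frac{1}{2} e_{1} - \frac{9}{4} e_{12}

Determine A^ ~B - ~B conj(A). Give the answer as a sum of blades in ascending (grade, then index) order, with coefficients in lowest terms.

first term: -\frac{69}{40} e_{1} + \frac{139}{30} e_{12}
second term: -\frac{69}{40} e_{1} - \frac{139}{30} e_{12}
Answer: \frac{139}{15} e_{12}


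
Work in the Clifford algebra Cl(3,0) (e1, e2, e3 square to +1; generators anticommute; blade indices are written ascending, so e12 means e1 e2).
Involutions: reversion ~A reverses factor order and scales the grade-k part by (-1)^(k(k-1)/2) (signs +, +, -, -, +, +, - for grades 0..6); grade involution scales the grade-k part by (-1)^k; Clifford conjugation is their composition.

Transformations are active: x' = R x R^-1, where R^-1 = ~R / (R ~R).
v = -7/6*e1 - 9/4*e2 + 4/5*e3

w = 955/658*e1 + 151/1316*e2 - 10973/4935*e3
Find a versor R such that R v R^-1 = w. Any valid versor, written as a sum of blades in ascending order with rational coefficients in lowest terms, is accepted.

Why this works: both vectors square to 25429/3600, so q(v) = q(w) and R = v + w = 281/987*e1 - 1405/658*e2 - 1405/987*e3 carries v to w — its own direction survives, the complement (v - w)/2 flips.
Answer: 281/987*e1 - 1405/658*e2 - 1405/987*e3


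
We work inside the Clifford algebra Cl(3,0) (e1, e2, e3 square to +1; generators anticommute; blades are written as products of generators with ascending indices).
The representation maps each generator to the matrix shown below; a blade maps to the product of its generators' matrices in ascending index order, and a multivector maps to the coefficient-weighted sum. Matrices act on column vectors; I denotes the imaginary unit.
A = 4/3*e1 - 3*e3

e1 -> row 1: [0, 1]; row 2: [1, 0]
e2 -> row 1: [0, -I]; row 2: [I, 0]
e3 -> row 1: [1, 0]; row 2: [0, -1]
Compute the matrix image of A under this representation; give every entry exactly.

M = (4/3)*rho(e1) + (-3)*rho(e3), summed entrywise:
Answer: row 1: [-3, 4/3]; row 2: [4/3, 3]


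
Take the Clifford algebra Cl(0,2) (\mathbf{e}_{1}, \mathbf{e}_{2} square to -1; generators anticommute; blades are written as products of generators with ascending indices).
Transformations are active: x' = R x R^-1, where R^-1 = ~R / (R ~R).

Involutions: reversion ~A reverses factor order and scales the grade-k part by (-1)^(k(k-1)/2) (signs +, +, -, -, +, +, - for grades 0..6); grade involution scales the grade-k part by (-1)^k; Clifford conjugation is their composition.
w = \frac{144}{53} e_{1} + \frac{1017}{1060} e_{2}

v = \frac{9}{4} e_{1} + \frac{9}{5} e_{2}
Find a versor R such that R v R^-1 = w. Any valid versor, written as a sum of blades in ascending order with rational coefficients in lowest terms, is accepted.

R = v + w = \frac{1053}{212} e_{1} + \frac{585}{212} e_{2} works: the equal norms (-\frac{3321}{400}) guarantee its sandwich swaps v into w.
Answer: \frac{1053}{212} e_{1} + \frac{585}{212} e_{2}


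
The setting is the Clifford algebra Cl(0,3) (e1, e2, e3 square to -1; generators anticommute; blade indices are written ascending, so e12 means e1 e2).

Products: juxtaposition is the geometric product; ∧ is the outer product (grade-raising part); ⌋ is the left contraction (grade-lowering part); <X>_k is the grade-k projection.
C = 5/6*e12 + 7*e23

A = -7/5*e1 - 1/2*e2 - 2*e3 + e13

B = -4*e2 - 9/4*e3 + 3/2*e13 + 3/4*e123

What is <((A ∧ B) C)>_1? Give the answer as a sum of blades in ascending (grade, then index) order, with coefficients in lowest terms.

step 1: 28/5*e12 + 63/20*e13 - 55/8*e23 + 19/4*e123
step 2: 1043/24 - 133/4*e1 - 95/24*e3 + 441/20*e12 - 10783/240*e13 - 21/8*e23
step 3: -133/4*e1 - 95/24*e3
Answer: -133/4*e1 - 95/24*e3


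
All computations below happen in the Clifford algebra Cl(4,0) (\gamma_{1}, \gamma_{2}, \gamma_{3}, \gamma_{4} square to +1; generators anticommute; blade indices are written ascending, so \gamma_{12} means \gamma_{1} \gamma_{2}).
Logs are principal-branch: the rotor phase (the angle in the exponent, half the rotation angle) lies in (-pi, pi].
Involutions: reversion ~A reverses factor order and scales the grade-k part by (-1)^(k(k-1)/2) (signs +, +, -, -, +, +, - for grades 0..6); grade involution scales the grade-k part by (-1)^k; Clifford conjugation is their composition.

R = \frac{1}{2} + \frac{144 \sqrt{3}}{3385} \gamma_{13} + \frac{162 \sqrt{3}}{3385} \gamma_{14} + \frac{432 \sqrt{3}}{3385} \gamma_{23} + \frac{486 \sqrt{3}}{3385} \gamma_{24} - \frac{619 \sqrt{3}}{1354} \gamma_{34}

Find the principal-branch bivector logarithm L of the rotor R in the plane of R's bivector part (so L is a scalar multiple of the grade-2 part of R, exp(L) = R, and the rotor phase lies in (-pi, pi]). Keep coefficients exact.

The scalar part of R is \frac{1}{2}, and that scalar determines the rotor phase on the principal branch; recovering the unit plane as bivector-part over sine of the phase gives L = phase * plane.
Concretely: cos(phase) = \frac{1}{2} gives phase = ±\frac{\pi}{3}, and since phase/sin(phase) is even the sign is immaterial: L = (phase/sin(phase)) * <R>_2 = (\frac{2 \sqrt{3} \pi}{9}) * <R>_2.
Answer: \frac{96 \pi}{3385} \gamma_{13} + \frac{108 \pi}{3385} \gamma_{14} + \frac{288 \pi}{3385} \gamma_{23} + \frac{324 \pi}{3385} \gamma_{24} - \frac{619 \pi}{2031} \gamma_{34}


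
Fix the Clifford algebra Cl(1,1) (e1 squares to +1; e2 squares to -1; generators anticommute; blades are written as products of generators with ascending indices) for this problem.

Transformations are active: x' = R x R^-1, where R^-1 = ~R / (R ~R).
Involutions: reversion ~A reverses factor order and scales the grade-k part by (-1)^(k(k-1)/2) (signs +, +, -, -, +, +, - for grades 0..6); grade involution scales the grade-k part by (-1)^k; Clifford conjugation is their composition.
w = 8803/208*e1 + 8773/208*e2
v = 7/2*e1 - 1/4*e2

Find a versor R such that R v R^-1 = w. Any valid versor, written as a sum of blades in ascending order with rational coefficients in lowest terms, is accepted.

A norm check does it: q(v) = q(w) = 195/16, hence R = v + w = 9531/208*e1 + 8721/208*e2 realises the map — parallel part kept, (v - w)/2 negated, v carried to w.
Answer: 9531/208*e1 + 8721/208*e2


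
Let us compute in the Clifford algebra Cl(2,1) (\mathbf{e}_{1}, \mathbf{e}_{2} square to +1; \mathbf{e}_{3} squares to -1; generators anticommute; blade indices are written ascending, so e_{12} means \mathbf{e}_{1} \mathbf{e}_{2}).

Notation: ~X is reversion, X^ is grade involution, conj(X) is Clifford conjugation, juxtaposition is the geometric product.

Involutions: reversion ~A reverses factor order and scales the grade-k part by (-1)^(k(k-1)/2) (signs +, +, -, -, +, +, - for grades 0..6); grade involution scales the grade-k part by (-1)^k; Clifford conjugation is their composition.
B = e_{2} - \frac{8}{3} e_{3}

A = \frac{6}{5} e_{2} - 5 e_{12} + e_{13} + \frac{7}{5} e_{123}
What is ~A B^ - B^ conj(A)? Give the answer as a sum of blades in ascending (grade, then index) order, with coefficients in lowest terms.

first term: -\frac{6}{5} - \frac{7}{3} e_{1} + \frac{56}{15} e_{12} - \frac{7}{5} e_{13} + \frac{16}{5} e_{23} + \frac{37}{3} e_{123}
second term: \frac{6}{5} + \frac{7}{3} e_{1} - \frac{56}{15} e_{12} + \frac{7}{5} e_{13} + \frac{16}{5} e_{23} + \frac{37}{3} e_{123}
Answer: -\frac{12}{5} - \frac{14}{3} e_{1} + \frac{112}{15} e_{12} - \frac{14}{5} e_{13}


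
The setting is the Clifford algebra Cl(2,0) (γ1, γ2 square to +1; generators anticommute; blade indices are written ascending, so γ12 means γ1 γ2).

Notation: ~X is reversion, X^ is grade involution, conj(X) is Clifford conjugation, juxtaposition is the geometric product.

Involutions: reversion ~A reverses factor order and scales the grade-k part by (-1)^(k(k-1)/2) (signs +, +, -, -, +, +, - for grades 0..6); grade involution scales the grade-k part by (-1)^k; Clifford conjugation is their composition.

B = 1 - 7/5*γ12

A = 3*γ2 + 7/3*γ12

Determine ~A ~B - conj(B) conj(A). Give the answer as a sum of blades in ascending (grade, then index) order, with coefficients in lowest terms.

first term: 49/15 - 21/5*γ1 + 3*γ2 - 7/3*γ12
second term: 49/15 - 21/5*γ1 - 3*γ2 - 7/3*γ12
Answer: 6*γ2


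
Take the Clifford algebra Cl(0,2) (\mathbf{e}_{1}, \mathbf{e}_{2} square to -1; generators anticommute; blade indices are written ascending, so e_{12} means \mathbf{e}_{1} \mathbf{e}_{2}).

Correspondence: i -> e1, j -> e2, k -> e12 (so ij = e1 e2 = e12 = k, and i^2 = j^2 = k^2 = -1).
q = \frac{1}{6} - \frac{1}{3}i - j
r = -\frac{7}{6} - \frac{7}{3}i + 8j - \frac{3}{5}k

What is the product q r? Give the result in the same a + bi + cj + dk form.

In blades: q = \frac{1}{6} - \frac{1}{3} e_{1} - e_{2}, r = -\frac{7}{6} - \frac{7}{3} e_{1} + 8 e_{2} - \frac{3}{5} e_{12}.
Distribute q over r term by term (generator squares from the signature, products reordered to ascending indices): (\frac{1}{6})*r = -\frac{7}{36} - \frac{7}{18} e_{1} + \frac{4}{3} e_{2} - \frac{1}{10} e_{12}; (-\frac{1}{3} e_{1})*r = -\frac{7}{9} + \frac{7}{18} e_{1} - \frac{1}{5} e_{2} - \frac{8}{3} e_{12}; (-e_{2})*r = 8 + \frac{3}{5} e_{1} + \frac{7}{6} e_{2} - \frac{7}{3} e_{12}.
Sum: \frac{253}{36} + \frac{3}{5} e_{1} + \frac{23}{10} e_{2} - \frac{51}{10} e_{12}; translating back through the correspondence:
Answer: \frac{253}{36} + \frac{3}{5}i + \frac{23}{10}j - \frac{51}{10}k


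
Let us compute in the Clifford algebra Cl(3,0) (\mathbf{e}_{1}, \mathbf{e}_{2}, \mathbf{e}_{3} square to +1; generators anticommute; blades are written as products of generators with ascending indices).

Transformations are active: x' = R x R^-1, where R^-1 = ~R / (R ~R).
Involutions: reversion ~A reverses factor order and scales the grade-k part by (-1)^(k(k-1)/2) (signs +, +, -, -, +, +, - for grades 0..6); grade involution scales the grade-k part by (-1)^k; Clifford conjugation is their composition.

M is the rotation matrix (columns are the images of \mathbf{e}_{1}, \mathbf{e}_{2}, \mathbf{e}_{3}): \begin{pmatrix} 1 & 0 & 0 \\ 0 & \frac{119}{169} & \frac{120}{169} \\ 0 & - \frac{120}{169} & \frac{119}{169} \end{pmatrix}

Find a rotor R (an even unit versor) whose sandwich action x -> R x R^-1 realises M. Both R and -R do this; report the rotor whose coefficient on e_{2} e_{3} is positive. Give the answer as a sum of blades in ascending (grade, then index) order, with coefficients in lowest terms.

Method: write R = a + b12*e_{1} e_{2} + b13*e_{1} e_{3} + b23*e_{2} e_{3} with a^2 + b12^2 + b13^2 + b23^2 = 1 (so R^-1 = ~R). Expanding the columns R e_j ~R gives tr M = 4a^2 - 1 and, from the antisymmetric part, M21 - M12 = -4a*b12, M13 - M31 = 4a*b13, M32 - M23 = -4a*b23.
Here tr M = \frac{407}{169}, so a^2 = (1 + tr M)/4 = \frac{144}{169} and a = ±\frac{12}{13}. Taking a = \frac{12}{13}: M21 - M12 = 0, M13 - M31 = 0, M32 - M23 = -\frac{240}{169}, giving b12 = 0, b13 = 0, b23 = \frac{5}{13}, i.e. R = \frac{12}{13} + \frac{5}{13} e_{2} e_{3}.
Its e_{2} e_{3} coefficient is already positive.
Answer: \frac{12}{13} + \frac{5}{13} e_{2} e_{3}. Sheet selection: the two-to-one cover makes ±R indistinguishable at the matrix level (trace \frac{407}{169}), so uniqueness comes from the required sign on e_{2} e_{3}.


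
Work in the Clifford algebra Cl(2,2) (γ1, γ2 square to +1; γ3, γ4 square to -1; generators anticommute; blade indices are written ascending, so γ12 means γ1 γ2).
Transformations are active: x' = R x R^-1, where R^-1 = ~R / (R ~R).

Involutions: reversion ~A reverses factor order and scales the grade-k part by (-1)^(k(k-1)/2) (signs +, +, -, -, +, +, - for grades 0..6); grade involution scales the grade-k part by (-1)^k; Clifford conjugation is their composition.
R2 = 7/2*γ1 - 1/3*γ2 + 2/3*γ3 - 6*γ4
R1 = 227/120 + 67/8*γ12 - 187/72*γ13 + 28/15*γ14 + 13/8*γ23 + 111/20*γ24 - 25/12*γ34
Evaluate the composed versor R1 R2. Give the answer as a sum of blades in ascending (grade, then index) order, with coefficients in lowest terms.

Distribute over the terms of R2 (each basis-blade product reordered to ascending indices, repeated generators contracted through their squares):
R1 (7/2*γ1) = 1589/240*γ1 - 469/16*γ2 + 1309/144*γ3 - 98/15*γ4 + 91/16*γ123 + 777/40*γ124 - 175/24*γ134
R1 (-1/3*γ2) = -67/24*γ1 - 227/360*γ2 + 13/24*γ3 + 37/20*γ4 - 187/216*γ123 + 28/45*γ124 + 25/36*γ234
R1 (2/3*γ3) = 187/108*γ1 - 13/12*γ2 + 227/180*γ3 - 25/18*γ4 + 67/12*γ123 - 56/45*γ134 - 37/10*γ234
R1 (-6*γ4) = 56/5*γ1 + 333/10*γ2 - 25/2*γ3 - 227/20*γ4 - 201/4*γ124 + 187/12*γ134 - 39/4*γ234
Summing the partial products and collecting blades:
Answer: 36203/2160*γ1 + 1637/720*γ2 - 1157/720*γ3 - 784/45*γ4 + 4495/432*γ123 - 10873/360*γ124 + 2537/360*γ134 - 574/45*γ234


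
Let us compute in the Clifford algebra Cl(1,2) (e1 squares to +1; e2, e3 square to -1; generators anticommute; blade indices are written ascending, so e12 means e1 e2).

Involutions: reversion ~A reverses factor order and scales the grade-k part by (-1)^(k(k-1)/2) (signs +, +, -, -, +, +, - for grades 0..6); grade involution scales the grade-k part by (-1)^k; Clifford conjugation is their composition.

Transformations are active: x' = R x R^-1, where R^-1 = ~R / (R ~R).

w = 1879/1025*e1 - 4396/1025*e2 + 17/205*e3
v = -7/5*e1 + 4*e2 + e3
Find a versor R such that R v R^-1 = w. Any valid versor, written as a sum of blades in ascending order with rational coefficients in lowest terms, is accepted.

Reasoning: v^2 = w^2 = -376/25 since conjugation preserves the quadratic form; R = v + w = 444/1025*e1 - 296/1025*e2 + 222/205*e3 is then valid when invertible, keeping its own part and reversing (v - w)/2.
Answer: 444/1025*e1 - 296/1025*e2 + 222/205*e3


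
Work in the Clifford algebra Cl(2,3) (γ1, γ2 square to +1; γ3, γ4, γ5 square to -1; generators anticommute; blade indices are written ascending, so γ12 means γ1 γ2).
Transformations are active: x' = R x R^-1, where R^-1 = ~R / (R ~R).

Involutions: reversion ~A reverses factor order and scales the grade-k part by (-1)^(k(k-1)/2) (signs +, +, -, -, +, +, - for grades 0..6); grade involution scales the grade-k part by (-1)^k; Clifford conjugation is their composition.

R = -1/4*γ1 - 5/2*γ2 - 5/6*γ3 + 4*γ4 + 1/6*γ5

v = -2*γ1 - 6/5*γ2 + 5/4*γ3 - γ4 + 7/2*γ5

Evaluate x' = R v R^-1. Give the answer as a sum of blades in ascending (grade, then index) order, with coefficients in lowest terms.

~R = -1/4*γ1 - 5/2*γ2 - 5/6*γ3 + 4*γ4 + 1/6*γ5, and R ~R = -1499/144, so R^-1 = ~R / (-1499/144).
R v = 191/24 - 47/10*γ12 - 95/48*γ13 + 33/4*γ14 - 13/24*γ15 - 33/8*γ23 + 73/10*γ24 - 171/20*γ25 - 25/6*γ34 - 25/8*γ35 + 85/6*γ45
Answer: 3571/1499*γ1 + 37644/7495*γ2 + 145/5996*γ3 - 7669/1499*γ4 - 11257/2998*γ5


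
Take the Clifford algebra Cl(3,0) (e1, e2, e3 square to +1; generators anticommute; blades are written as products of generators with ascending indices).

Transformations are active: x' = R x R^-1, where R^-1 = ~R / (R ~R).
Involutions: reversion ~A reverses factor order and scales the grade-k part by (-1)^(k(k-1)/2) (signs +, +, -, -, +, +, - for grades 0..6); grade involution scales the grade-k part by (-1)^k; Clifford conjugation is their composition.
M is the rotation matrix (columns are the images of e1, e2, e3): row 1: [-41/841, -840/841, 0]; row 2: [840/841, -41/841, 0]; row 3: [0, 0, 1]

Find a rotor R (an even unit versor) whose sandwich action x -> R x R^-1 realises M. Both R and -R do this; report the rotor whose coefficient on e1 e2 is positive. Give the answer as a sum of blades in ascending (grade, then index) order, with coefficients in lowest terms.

Method: write R = a + b12*e1 e2 + b13*e1 e3 + b23*e2 e3 with a^2 + b12^2 + b13^2 + b23^2 = 1 (so R^-1 = ~R). Expanding the columns R e_j ~R gives tr M = 4a^2 - 1 and, from the antisymmetric part, M21 - M12 = -4a*b12, M13 - M31 = 4a*b13, M32 - M23 = -4a*b23.
Here tr M = 759/841, so a^2 = (1 + tr M)/4 = 400/841 and a = ±20/29. Taking a = 20/29: M21 - M12 = 1680/841, M13 - M31 = 0, M32 - M23 = 0, giving b12 = -21/29, b13 = 0, b23 = 0, i.e. R = 20/29 - 21/29*e1 e2.
Its e1 e2 coefficient is negative, so report the other preimage -R.
Answer: -20/29 + 21/29*e1 e2. Why the constraint matters: R and -R act identically through the sandwich — M has trace 759/841 either way — so only the sign condition on e1 e2 picks one of the two preimages.


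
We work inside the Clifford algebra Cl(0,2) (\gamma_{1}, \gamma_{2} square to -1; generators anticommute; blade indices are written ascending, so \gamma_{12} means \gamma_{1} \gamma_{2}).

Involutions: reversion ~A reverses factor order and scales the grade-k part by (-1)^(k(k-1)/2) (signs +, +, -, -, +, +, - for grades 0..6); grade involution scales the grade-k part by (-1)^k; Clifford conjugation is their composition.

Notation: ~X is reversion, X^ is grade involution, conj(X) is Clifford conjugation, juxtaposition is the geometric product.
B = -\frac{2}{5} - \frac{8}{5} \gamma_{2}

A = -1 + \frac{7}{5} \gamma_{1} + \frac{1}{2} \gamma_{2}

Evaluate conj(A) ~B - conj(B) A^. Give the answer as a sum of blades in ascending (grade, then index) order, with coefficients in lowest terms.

first term: -\frac{2}{5} + \frac{14}{25} \gamma_{1} + \frac{9}{5} \gamma_{2} + \frac{56}{25} \gamma_{12}
second term: \frac{6}{5} + \frac{14}{25} \gamma_{1} - \frac{7}{5} \gamma_{2} + \frac{56}{25} \gamma_{12}
Answer: -\frac{8}{5} + \frac{16}{5} \gamma_{2}


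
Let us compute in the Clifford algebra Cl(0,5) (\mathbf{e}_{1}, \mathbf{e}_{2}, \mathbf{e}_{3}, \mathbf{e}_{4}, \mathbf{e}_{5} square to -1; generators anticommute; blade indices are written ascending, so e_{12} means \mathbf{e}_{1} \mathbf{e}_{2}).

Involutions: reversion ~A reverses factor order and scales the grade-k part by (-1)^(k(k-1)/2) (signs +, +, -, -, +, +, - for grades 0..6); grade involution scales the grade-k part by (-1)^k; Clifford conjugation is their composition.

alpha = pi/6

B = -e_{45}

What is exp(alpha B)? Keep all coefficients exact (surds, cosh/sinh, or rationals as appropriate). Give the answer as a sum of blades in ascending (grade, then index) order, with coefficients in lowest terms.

B^2 = (-1)^2*(e_{45})^2 = 1*(-1) = -1 (a basis 2-blade squares to minus the product of its generators' squares).
B^2 = -1 — since the square is negative, the closed form is circular: l = 1, alpha*l = \frac{\pi}{6}, so exp(alpha B) = cos(\frac{\pi}{6}) + (sin(\frac{\pi}{6})/1)*B = \frac{\sqrt{3}}{2} + (\frac{1}{2})*B.
Answer: \frac{\sqrt{3}}{2} - \frac{1}{2} e_{45}


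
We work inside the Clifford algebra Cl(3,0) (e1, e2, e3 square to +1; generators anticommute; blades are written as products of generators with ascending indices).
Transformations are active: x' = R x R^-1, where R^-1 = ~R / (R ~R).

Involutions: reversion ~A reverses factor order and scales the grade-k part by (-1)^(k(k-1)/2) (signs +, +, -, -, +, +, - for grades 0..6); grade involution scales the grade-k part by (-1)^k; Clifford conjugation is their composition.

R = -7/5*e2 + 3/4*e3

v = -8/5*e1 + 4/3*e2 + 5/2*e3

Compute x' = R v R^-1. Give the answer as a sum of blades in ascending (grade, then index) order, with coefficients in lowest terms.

~R = -7/5*e2 + 3/4*e3, and R ~R = 1009/400, so R^-1 = ~R / (1009/400).
R v = 1/120 - 56/25*e1 e2 + 6/5*e1 e3 - 9/2*e2 e3
Answer: 8/5*e1 - 4064/3027*e2 - 5035/2018*e3


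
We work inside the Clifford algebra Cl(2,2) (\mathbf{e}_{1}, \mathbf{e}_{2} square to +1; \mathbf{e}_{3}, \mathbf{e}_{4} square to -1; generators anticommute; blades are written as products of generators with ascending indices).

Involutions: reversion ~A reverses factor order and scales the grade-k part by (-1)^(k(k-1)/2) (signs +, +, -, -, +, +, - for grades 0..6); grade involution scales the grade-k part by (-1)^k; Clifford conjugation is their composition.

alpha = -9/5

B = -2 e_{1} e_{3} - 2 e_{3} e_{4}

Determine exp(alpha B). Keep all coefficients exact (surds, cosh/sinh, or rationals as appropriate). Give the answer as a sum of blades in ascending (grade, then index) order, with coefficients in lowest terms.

B^2 term by term: the squares give (-2)^2*(e_{1} e_{3})^2 + (-2)^2*(e_{3} e_{4})^2 = 4*(+1) + 4*(-1) = 0 (each basis 2-blade squares to minus the product of its generators' squares); cross terms between blades sharing an index anticommute and cancel. So B^2 = 0.
B^2 = 0, hence only two terms survive: exp(alpha B) = 1 + alpha B (parabolic case).
Answer: 1 + \frac{18}{5} e_{1} e_{3} + \frac{18}{5} e_{3} e_{4}


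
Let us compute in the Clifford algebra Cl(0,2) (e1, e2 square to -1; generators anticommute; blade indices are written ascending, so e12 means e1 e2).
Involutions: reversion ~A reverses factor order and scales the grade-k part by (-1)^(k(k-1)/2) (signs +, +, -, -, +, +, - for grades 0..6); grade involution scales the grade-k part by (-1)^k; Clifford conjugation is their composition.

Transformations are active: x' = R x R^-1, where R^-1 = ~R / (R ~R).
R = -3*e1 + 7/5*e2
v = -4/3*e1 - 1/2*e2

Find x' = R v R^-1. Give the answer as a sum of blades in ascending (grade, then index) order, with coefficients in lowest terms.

~R = -3*e1 + 7/5*e2, and R ~R = -274/25, so R^-1 = ~R / (-274/25).
R v = -33/10 + 101/30*e12
Answer: -389/822*e1 + 184/137*e2


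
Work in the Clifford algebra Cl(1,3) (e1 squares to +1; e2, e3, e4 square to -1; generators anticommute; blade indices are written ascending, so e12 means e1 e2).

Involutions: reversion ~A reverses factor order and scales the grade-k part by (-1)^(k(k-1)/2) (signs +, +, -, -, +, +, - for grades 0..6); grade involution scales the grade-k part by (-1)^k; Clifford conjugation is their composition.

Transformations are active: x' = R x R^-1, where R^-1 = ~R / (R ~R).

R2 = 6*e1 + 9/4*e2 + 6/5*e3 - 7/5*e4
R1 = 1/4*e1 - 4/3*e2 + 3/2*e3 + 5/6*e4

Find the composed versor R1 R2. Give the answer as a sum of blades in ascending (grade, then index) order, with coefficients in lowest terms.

Distribute over the terms of R1 (each basis-blade product reordered to ascending indices, repeated generators contracted through their squares):
(1/4*e1) R2 = 3/2 + 9/16*e12 + 3/10*e13 - 7/20*e14
(-4/3*e2) R2 = 3 + 8*e12 - 8/5*e23 + 28/15*e24
(3/2*e3) R2 = -9/5 - 9*e13 - 27/8*e23 - 21/10*e34
(5/6*e4) R2 = 7/6 - 5*e14 - 15/8*e24 - e34
Summing the partial products and collecting blades:
Answer: 58/15 + 137/16*e12 - 87/10*e13 - 107/20*e14 - 199/40*e23 - 1/120*e24 - 31/10*e34
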